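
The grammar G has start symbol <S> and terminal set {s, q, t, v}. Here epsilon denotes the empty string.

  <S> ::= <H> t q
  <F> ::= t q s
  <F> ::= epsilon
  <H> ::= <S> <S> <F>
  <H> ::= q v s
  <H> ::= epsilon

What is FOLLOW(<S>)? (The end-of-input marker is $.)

{$, q, t}

FIRST(<F>): from <F>::=t q s we get {t}; from <F>::=epsilon we get {epsilon}. So FIRST(<F>) = {epsilon, t}.
FIRST(<S>): from <S>::=<H> t q we get {q, t}. So FIRST(<S>) = {q, t}.
FIRST(<H>): from <H>::=<S> <S> <F> we get {q, t}; from <H>::=q v s we get {q}; from <H>::=epsilon we get {epsilon}. So FIRST(<H>) = {epsilon, q, t}.
FOLLOW(<S>) includes $ since <S> is the start symbol.
FOLLOW(<H>): in <S>::=<H> t q, <H> is followed by t q with FIRST {t}. Thus FOLLOW(<H>) = {t}.
FOLLOW(<S>): in <H>::=<S> <S> <F> (occurrence 1), <S> is followed by <S> <F> with FIRST {q, t}; in <H>::=<S> <S> <F> (occurrence 2), <S> is followed by <F> with FIRST {epsilon, t}; in <H>::=<S> <S> <F> (occurrence 2), the suffix after <S> is nullable, so FOLLOW(<S>) ⊇ FOLLOW(<H>) = {t}. Thus FOLLOW(<S>) = {$, q, t}.
FOLLOW(<F>): in <H>::=<S> <S> <F>, the suffix after <F> is empty, so FOLLOW(<F>) ⊇ FOLLOW(<H>) = {t}. Thus FOLLOW(<F>) = {t}.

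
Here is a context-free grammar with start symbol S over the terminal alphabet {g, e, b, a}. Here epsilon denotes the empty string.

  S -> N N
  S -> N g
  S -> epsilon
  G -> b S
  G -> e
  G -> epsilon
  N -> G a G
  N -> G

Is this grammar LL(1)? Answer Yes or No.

FIRST(S) = {epsilon, a, b, e, g}
FIRST(G) = {epsilon, b, e}
FIRST(N) = {epsilon, a, b, e}
FOLLOW(S) = {$, a, b, e, g}
FOLLOW(G) = {$, a, b, e, g}
FOLLOW(N) = {$, a, b, e, g}
Cell M[G, b] receives both G -> b S and G -> epsilon — the grammar is not LL(1).

No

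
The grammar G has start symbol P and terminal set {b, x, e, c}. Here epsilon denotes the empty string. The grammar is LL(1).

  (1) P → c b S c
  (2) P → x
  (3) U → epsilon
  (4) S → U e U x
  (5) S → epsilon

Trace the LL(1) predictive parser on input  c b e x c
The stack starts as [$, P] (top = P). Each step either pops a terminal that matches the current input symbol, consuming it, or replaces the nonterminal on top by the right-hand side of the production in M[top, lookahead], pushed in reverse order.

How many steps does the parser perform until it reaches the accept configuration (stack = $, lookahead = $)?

step 1: stack=$ P  input=c b e x c $  — expand P → c b S c
step 2: stack=$ c S b c  input=c b e x c $  — match c
step 3: stack=$ c S b  input=b e x c $  — match b
step 4: stack=$ c S  input=e x c $  — expand S → U e U x
step 5: stack=$ c x U e U  input=e x c $  — expand U → epsilon
step 6: stack=$ c x U e  input=e x c $  — match e
step 7: stack=$ c x U  input=x c $  — expand U → epsilon
step 8: stack=$ c x  input=x c $  — match x
step 9: stack=$ c  input=c $  — match c
Accept reached after 9 steps.

9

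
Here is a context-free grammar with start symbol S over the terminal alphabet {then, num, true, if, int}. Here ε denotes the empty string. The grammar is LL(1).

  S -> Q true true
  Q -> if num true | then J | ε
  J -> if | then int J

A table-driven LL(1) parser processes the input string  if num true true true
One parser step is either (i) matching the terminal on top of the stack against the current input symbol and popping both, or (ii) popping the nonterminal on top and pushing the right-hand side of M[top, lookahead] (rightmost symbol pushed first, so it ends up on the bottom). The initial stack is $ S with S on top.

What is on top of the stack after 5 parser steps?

     Stack                    Input                    Action
  1  $ S                      if num true true true $  expand S -> Q true true
  2  $ true true Q            if num true true true $  expand Q -> if num true
  3  $ true true true num if  if num true true true $  match if
  4  $ true true true num     num true true true $     match num
  5  $ true true true         true true true $         match true
Stack after step 5: $ true true (top = true).

true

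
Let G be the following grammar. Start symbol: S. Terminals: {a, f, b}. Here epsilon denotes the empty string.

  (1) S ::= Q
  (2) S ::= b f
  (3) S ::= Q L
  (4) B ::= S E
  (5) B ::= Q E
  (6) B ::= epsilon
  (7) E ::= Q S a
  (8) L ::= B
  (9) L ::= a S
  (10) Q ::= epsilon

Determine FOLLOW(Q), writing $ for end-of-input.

{$, a, b}

FIRST(Q): from Q::=epsilon we get {epsilon}. So FIRST(Q) = {epsilon}.
FIRST(S): from S::=Q we get {epsilon}; from S::=b f we get {b}; from S::=Q L we get {epsilon, a, b}. So FIRST(S) = {epsilon, a, b}.
FIRST(E): from E::=Q S a we get {a, b}. So FIRST(E) = {a, b}.
FIRST(B): from B::=S E we get {a, b}; from B::=Q E we get {a, b}; from B::=epsilon we get {epsilon}. So FIRST(B) = {epsilon, a, b}.
FIRST(L): from L::=B we get {epsilon, a, b}; from L::=a S we get {a}. So FIRST(L) = {epsilon, a, b}.
FOLLOW(S) includes $ since S is the start symbol.
FOLLOW(S): in B::=S E, S is followed by E with FIRST {a, b}; in E::=Q S a, S is followed by a with FIRST {a}; in L::=a S, the suffix after S is empty, so FOLLOW(S) ⊇ FOLLOW(L) = {$, a, b}. Thus FOLLOW(S) = {$, a, b}.
FOLLOW(L): in S::=Q L, the suffix after L is empty, so FOLLOW(L) ⊇ FOLLOW(S) = {$, a, b}. Thus FOLLOW(L) = {$, a, b}.
FOLLOW(B): in L::=B, the suffix after B is empty, so FOLLOW(B) ⊇ FOLLOW(L) = {$, a, b}. Thus FOLLOW(B) = {$, a, b}.
FOLLOW(E): in B::=S E, the suffix after E is empty, so FOLLOW(E) ⊇ FOLLOW(B) = {$, a, b}; in B::=Q E, the suffix after E is empty, so FOLLOW(E) ⊇ FOLLOW(B) = {$, a, b}. Thus FOLLOW(E) = {$, a, b}.
FOLLOW(Q): in S::=Q, the suffix after Q is empty, so FOLLOW(Q) ⊇ FOLLOW(S) = {$, a, b}; in S::=Q L, Q is followed by L with FIRST {epsilon, a, b}; in S::=Q L, the suffix after Q is nullable, so FOLLOW(Q) ⊇ FOLLOW(S) = {$, a, b}; in B::=Q E, Q is followed by E with FIRST {a, b}; in E::=Q S a, Q is followed by S a with FIRST {a, b}. Thus FOLLOW(Q) = {$, a, b}.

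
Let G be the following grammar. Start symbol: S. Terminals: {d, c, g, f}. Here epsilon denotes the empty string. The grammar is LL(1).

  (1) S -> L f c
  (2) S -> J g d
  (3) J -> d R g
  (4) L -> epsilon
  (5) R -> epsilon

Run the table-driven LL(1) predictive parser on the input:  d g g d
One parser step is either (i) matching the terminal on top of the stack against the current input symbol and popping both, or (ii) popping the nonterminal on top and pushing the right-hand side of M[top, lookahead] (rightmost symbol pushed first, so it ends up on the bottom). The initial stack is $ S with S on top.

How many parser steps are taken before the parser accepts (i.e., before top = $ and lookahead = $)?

7

     Stack        Input      Action
  1  $ S          d g g d $  expand S -> J g d
  2  $ d g J      d g g d $  expand J -> d R g
  3  $ d g g R d  d g g d $  match d
  4  $ d g g R    g g d $    expand R -> epsilon
  5  $ d g g      g g d $    match g
  6  $ d g        g d $      match g
  7  $ d          d $        match d
Accept reached after 7 steps.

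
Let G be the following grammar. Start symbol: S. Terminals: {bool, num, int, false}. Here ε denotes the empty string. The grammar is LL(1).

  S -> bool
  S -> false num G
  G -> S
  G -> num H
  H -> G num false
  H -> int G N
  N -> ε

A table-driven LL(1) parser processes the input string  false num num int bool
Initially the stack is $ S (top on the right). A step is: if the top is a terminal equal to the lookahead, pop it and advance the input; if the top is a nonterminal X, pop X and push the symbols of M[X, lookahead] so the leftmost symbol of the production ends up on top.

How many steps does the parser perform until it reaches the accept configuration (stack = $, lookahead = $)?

11

step 1: stack=$ S  input=false num num int bool $  — expand S -> false num G
step 2: stack=$ G num false  input=false num num int bool $  — match false
step 3: stack=$ G num  input=num num int bool $  — match num
step 4: stack=$ G  input=num int bool $  — expand G -> num H
step 5: stack=$ H num  input=num int bool $  — match num
step 6: stack=$ H  input=int bool $  — expand H -> int G N
step 7: stack=$ N G int  input=int bool $  — match int
step 8: stack=$ N G  input=bool $  — expand G -> S
step 9: stack=$ N S  input=bool $  — expand S -> bool
step 10: stack=$ N bool  input=bool $  — match bool
step 11: stack=$ N  input=$  — expand N -> ε
Accept reached after 11 steps.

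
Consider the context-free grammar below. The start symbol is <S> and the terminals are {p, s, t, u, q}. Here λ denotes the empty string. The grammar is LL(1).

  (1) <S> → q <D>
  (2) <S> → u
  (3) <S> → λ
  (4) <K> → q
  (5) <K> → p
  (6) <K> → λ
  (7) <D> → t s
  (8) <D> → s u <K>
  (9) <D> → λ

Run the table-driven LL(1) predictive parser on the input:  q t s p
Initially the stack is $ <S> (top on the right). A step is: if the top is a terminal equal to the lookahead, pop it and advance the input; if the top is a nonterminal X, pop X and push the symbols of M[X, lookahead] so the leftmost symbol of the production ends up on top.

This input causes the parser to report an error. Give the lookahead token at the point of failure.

     Stack    Input      Action
  1  $ <S>    q t s p $  expand <S> → q <D>
  2  $ <D> q  q t s p $  match q
  3  $ <D>    t s p $    expand <D> → t s
  4  $ s t    t s p $    match t
  5  $ s      s p $      match s
  6  $        p $        error: stack empty but input remains

p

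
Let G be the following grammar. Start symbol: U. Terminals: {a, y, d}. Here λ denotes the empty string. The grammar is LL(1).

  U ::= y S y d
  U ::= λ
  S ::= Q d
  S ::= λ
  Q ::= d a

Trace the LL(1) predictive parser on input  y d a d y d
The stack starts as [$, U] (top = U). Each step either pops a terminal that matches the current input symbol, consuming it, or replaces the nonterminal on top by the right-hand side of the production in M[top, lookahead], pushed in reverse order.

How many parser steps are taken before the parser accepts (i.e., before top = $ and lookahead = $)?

9

step 1: stack=$ U  input=y d a d y d $  — expand U ::= y S y d
step 2: stack=$ d y S y  input=y d a d y d $  — match y
step 3: stack=$ d y S  input=d a d y d $  — expand S ::= Q d
step 4: stack=$ d y d Q  input=d a d y d $  — expand Q ::= d a
step 5: stack=$ d y d a d  input=d a d y d $  — match d
step 6: stack=$ d y d a  input=a d y d $  — match a
step 7: stack=$ d y d  input=d y d $  — match d
step 8: stack=$ d y  input=y d $  — match y
step 9: stack=$ d  input=d $  — match d
Accept reached after 9 steps.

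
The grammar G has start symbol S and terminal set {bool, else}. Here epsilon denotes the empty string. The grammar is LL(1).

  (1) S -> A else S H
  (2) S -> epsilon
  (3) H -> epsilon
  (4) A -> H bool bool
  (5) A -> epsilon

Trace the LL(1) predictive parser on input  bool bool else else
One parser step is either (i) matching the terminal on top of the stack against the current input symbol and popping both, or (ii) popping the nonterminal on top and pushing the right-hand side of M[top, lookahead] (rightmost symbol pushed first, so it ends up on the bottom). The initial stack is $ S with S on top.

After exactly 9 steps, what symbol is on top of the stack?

S

     Stack                   Input                  Action
  1  $ S                     bool bool else else $  expand S -> A else S H
  2  $ H S else A            bool bool else else $  expand A -> H bool bool
  3  $ H S else bool bool H  bool bool else else $  expand H -> epsilon
  4  $ H S else bool bool    bool bool else else $  match bool
  5  $ H S else bool         bool else else $       match bool
  6  $ H S else              else else $            match else
  7  $ H S                   else $                 expand S -> A else S H
  8  $ H H S else A          else $                 expand A -> epsilon
  9  $ H H S else            else $                 match else
Stack after step 9: $ H H S (top = S).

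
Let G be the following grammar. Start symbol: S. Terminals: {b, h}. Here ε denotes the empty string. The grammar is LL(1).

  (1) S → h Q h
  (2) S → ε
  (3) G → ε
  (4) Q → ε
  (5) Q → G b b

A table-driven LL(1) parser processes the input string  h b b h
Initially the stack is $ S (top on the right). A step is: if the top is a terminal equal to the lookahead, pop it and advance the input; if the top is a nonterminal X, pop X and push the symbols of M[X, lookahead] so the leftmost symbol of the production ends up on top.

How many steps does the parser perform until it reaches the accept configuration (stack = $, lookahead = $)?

step 1: stack=$ S  input=h b b h $  — expand S → h Q h
step 2: stack=$ h Q h  input=h b b h $  — match h
step 3: stack=$ h Q  input=b b h $  — expand Q → G b b
step 4: stack=$ h b b G  input=b b h $  — expand G → ε
step 5: stack=$ h b b  input=b b h $  — match b
step 6: stack=$ h b  input=b h $  — match b
step 7: stack=$ h  input=h $  — match h
Accept reached after 7 steps.

7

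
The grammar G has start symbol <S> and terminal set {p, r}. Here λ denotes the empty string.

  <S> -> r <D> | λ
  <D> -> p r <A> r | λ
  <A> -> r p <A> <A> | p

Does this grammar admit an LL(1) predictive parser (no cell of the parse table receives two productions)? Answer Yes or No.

Yes

FIRST(<S>) = {λ, r}
FIRST(<D>) = {λ, p}
FIRST(<A>) = {p, r}
FOLLOW(<S>) = {$}
FOLLOW(<D>) = {$}
FOLLOW(<A>) = {p, r}
Each cell of M receives at most one production.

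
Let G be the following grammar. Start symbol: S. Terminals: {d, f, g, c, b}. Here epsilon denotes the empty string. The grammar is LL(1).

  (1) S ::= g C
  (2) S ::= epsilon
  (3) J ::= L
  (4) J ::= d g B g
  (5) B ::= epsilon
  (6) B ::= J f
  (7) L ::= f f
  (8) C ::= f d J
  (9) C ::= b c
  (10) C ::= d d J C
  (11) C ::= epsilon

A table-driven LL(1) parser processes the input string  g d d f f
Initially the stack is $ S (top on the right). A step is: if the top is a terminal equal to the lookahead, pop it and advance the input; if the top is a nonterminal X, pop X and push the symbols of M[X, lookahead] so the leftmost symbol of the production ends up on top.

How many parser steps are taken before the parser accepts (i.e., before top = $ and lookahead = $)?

10

      Stack      Input        Action
   1  $ S        g d d f f $  expand S ::= g C
   2  $ C g      g d d f f $  match g
   3  $ C        d d f f $    expand C ::= d d J C
   4  $ C J d d  d d f f $    match d
   5  $ C J d    d f f $      match d
   6  $ C J      f f $        expand J ::= L
   7  $ C L      f f $        expand L ::= f f
   8  $ C f f    f f $        match f
   9  $ C f      f $          match f
  10  $ C        $            expand C ::= epsilon
Accept reached after 10 steps.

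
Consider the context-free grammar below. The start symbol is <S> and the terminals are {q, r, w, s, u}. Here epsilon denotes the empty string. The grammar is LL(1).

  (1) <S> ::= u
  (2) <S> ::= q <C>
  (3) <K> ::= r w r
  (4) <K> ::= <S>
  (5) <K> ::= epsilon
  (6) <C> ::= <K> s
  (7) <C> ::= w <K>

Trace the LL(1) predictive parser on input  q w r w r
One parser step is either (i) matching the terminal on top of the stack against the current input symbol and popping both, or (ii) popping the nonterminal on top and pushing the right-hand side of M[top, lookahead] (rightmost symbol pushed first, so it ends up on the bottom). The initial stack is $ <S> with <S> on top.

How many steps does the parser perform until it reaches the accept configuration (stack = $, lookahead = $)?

8

step 1: stack=$ <S>  input=q w r w r $  — expand <S> ::= q <C>
step 2: stack=$ <C> q  input=q w r w r $  — match q
step 3: stack=$ <C>  input=w r w r $  — expand <C> ::= w <K>
step 4: stack=$ <K> w  input=w r w r $  — match w
step 5: stack=$ <K>  input=r w r $  — expand <K> ::= r w r
step 6: stack=$ r w r  input=r w r $  — match r
step 7: stack=$ r w  input=w r $  — match w
step 8: stack=$ r  input=r $  — match r
Accept reached after 8 steps.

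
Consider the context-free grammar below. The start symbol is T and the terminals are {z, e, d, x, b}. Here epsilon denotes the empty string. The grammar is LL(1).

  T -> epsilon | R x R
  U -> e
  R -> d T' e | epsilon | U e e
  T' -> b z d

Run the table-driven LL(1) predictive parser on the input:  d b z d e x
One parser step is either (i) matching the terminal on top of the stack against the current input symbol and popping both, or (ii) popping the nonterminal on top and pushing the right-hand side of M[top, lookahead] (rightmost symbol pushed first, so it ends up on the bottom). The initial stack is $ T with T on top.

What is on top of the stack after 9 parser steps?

step 1: stack=$ T  input=d b z d e x $  — expand T -> R x R
step 2: stack=$ R x R  input=d b z d e x $  — expand R -> d T' e
step 3: stack=$ R x e T' d  input=d b z d e x $  — match d
step 4: stack=$ R x e T'  input=b z d e x $  — expand T' -> b z d
step 5: stack=$ R x e d z b  input=b z d e x $  — match b
step 6: stack=$ R x e d z  input=z d e x $  — match z
step 7: stack=$ R x e d  input=d e x $  — match d
step 8: stack=$ R x e  input=e x $  — match e
step 9: stack=$ R x  input=x $  — match x
Stack after step 9: $ R (top = R).

R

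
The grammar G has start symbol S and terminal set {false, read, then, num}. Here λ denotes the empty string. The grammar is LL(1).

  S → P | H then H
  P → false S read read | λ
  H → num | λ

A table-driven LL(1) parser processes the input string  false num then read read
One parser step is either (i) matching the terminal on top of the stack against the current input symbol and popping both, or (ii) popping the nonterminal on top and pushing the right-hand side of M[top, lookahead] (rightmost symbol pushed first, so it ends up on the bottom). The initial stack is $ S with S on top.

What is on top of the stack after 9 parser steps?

step 1: stack=$ S  input=false num then read read $  — expand S → P
step 2: stack=$ P  input=false num then read read $  — expand P → false S read read
step 3: stack=$ read read S false  input=false num then read read $  — match false
step 4: stack=$ read read S  input=num then read read $  — expand S → H then H
step 5: stack=$ read read H then H  input=num then read read $  — expand H → num
step 6: stack=$ read read H then num  input=num then read read $  — match num
step 7: stack=$ read read H then  input=then read read $  — match then
step 8: stack=$ read read H  input=read read $  — expand H → λ
step 9: stack=$ read read  input=read read $  — match read
Stack after step 9: $ read (top = read).

read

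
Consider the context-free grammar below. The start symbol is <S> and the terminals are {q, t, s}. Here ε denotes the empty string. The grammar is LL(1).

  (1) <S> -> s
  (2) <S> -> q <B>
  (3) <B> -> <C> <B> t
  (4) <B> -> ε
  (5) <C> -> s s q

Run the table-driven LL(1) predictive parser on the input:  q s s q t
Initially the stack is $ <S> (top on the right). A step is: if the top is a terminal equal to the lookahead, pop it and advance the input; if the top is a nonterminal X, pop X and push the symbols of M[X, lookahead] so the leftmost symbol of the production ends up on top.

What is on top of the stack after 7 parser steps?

<B>

step 1: stack=$ <S>  input=q s s q t $  — expand <S> -> q <B>
step 2: stack=$ <B> q  input=q s s q t $  — match q
step 3: stack=$ <B>  input=s s q t $  — expand <B> -> <C> <B> t
step 4: stack=$ t <B> <C>  input=s s q t $  — expand <C> -> s s q
step 5: stack=$ t <B> q s s  input=s s q t $  — match s
step 6: stack=$ t <B> q s  input=s q t $  — match s
step 7: stack=$ t <B> q  input=q t $  — match q
Stack after step 7: $ t <B> (top = <B>).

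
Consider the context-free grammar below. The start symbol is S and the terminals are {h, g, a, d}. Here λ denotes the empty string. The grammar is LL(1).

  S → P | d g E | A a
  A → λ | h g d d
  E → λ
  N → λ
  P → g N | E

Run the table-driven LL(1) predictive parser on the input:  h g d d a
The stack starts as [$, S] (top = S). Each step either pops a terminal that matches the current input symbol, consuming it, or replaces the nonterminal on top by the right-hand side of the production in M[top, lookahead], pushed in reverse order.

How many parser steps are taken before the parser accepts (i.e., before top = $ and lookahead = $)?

7

     Stack        Input        Action
  1  $ S          h g d d a $  expand S → A a
  2  $ a A        h g d d a $  expand A → h g d d
  3  $ a d d g h  h g d d a $  match h
  4  $ a d d g    g d d a $    match g
  5  $ a d d      d d a $      match d
  6  $ a d        d a $        match d
  7  $ a          a $          match a
Accept reached after 7 steps.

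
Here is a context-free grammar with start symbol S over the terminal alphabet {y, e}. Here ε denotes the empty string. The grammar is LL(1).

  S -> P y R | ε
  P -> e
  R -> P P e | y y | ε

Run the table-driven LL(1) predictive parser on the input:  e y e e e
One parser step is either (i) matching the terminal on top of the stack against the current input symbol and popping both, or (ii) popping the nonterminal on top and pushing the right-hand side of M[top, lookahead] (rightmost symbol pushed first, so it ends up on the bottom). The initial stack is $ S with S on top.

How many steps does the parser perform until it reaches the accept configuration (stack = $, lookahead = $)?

10

      Stack    Input        Action
   1  $ S      e y e e e $  expand S -> P y R
   2  $ R y P  e y e e e $  expand P -> e
   3  $ R y e  e y e e e $  match e
   4  $ R y    y e e e $    match y
   5  $ R      e e e $      expand R -> P P e
   6  $ e P P  e e e $      expand P -> e
   7  $ e P e  e e e $      match e
   8  $ e P    e e $        expand P -> e
   9  $ e e    e e $        match e
  10  $ e      e $          match e
Accept reached after 10 steps.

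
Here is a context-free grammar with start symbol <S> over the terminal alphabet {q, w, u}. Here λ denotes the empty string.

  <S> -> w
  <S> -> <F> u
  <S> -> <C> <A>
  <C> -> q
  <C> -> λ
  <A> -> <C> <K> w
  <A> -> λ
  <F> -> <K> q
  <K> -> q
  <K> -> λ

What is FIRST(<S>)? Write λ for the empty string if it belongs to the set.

FIRST(<C>) = {λ, q}
FIRST(<K>) = {λ, q}
FIRST(<A>) = {λ, q, w}  (via <C> <K> w)
FIRST(<F>) = {q}  (via <K> q)
FIRST(<S>) = {λ, q, w}  (via <F> u, <C> <A>)

{λ, q, w}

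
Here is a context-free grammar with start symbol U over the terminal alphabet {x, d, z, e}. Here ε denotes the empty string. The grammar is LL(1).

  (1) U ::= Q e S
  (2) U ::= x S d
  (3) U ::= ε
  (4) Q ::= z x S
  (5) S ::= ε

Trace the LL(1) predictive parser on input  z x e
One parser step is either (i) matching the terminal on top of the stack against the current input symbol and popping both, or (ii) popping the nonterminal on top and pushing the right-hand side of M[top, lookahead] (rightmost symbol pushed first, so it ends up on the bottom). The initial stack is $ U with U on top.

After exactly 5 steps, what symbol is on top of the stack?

e

     Stack        Input    Action
  1  $ U          z x e $  expand U ::= Q e S
  2  $ S e Q      z x e $  expand Q ::= z x S
  3  $ S e S x z  z x e $  match z
  4  $ S e S x    x e $    match x
  5  $ S e S      e $      expand S ::= ε
Stack after step 5: $ S e (top = e).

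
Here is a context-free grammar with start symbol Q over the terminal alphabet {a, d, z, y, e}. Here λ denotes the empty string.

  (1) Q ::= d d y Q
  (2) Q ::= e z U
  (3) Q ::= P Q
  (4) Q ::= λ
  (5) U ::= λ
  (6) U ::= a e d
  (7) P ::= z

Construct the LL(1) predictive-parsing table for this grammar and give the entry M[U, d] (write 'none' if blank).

none

FIRST(U): from U::=λ we get {λ}; from U::=a e d we get {a}. So FIRST(U) = {λ, a}.
FIRST(P): from P::=z we get {z}. So FIRST(P) = {z}.
FIRST(Q): from Q::=d d y Q we get {d}; from Q::=e z U we get {e}; from Q::=P Q we get {z}; from Q::=λ we get {λ}. So FIRST(Q) = {λ, d, e, z}.
FOLLOW(Q) includes $ since Q is the start symbol.
FOLLOW(Q): in Q::=d d y Q, the suffix after Q is empty (adds nothing new); in Q::=P Q, the suffix after Q is empty (adds nothing new). Thus FOLLOW(Q) = {$}.
FOLLOW(U): in Q::=e z U, the suffix after U is empty, so FOLLOW(U) ⊇ FOLLOW(Q) = {$}. Thus FOLLOW(U) = {$}.
For U ::= λ: FIRST(λ) = {λ}, so it goes in M[U, t] for t ∈ {}; since λ ∈ FIRST, also for every t ∈ FOLLOW(U) = {$}.
For U ::= a e d: FIRST(a e d) = {a}, so it goes in M[U, t] for t ∈ {a}.
None of these place a production in M[U, d].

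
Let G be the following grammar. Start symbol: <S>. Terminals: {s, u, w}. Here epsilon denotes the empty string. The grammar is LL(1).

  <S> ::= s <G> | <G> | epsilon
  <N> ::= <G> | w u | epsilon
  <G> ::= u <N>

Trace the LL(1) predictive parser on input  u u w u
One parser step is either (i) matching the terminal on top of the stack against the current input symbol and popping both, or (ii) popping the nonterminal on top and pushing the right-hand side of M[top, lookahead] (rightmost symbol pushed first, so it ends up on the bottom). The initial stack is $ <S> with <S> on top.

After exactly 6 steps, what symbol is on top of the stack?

<N>

     Stack    Input      Action
  1  $ <S>    u u w u $  expand <S> ::= <G>
  2  $ <G>    u u w u $  expand <G> ::= u <N>
  3  $ <N> u  u u w u $  match u
  4  $ <N>    u w u $    expand <N> ::= <G>
  5  $ <G>    u w u $    expand <G> ::= u <N>
  6  $ <N> u  u w u $    match u
Stack after step 6: $ <N> (top = <N>).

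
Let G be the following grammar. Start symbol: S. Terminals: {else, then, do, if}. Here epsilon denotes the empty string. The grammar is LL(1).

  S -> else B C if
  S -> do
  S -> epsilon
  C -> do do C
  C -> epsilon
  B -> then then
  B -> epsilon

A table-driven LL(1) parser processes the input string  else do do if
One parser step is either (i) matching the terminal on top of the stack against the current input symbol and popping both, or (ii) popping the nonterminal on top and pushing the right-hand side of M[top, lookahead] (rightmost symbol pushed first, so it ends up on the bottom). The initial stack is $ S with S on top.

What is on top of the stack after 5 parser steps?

do

step 1: stack=$ S  input=else do do if $  — expand S -> else B C if
step 2: stack=$ if C B else  input=else do do if $  — match else
step 3: stack=$ if C B  input=do do if $  — expand B -> epsilon
step 4: stack=$ if C  input=do do if $  — expand C -> do do C
step 5: stack=$ if C do do  input=do do if $  — match do
Stack after step 5: $ if C do (top = do).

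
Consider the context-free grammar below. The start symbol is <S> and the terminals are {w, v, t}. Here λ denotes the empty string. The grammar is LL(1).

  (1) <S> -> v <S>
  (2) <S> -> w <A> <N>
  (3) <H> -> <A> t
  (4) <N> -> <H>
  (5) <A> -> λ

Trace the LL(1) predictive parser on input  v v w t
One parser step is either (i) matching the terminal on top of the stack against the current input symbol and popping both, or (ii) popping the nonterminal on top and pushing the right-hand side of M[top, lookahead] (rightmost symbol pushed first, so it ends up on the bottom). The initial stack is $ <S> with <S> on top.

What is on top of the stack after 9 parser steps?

step 1: stack=$ <S>  input=v v w t $  — expand <S> -> v <S>
step 2: stack=$ <S> v  input=v v w t $  — match v
step 3: stack=$ <S>  input=v w t $  — expand <S> -> v <S>
step 4: stack=$ <S> v  input=v w t $  — match v
step 5: stack=$ <S>  input=w t $  — expand <S> -> w <A> <N>
step 6: stack=$ <N> <A> w  input=w t $  — match w
step 7: stack=$ <N> <A>  input=t $  — expand <A> -> λ
step 8: stack=$ <N>  input=t $  — expand <N> -> <H>
step 9: stack=$ <H>  input=t $  — expand <H> -> <A> t
Stack after step 9: $ t <A> (top = <A>).

<A>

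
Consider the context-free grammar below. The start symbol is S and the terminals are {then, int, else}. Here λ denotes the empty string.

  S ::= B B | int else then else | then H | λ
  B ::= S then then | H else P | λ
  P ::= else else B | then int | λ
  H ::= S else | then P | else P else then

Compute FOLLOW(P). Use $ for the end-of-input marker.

FIRST(P) = {λ, else, then}
FIRST(S) = {λ, else, int, then}  (via B B)
FIRST(H) = {else, int, then}  (via S else)
FIRST(B) = {λ, else, int, then}  (via S then then, H else P)
FOLLOW(S) includes $ since S is the start symbol.
FOLLOW(S): in B::=S then then, S is followed by then then with FIRST {then}; in H::=S else, S is followed by else with FIRST {else}. Thus FOLLOW(S) = {$, else, then}.
FOLLOW(H): in S::=then H, the suffix after H is empty, so FOLLOW(H) ⊇ FOLLOW(S) = {$, else, then}; in B::=H else P, H is followed by else P with FIRST {else}. Thus FOLLOW(H) = {$, else, then}.
FOLLOW(B): in S::=B B (occurrence 1), B is followed by B with FIRST {λ, else, int, then}; in S::=B B (occurrence 1), the suffix after B is nullable, so FOLLOW(B) ⊇ FOLLOW(S) = {$, else, then}; in S::=B B (occurrence 2), the suffix after B is empty, so FOLLOW(B) ⊇ FOLLOW(S) = {$, else, then}; in P::=else else B, the suffix after B is empty, so FOLLOW(B) ⊇ FOLLOW(P) = {$, else, int, then}. Thus FOLLOW(B) = {$, else, int, then}.
FOLLOW(P): in B::=H else P, the suffix after P is empty, so FOLLOW(P) ⊇ FOLLOW(B) = {$, else, int, then}; in H::=then P, the suffix after P is empty, so FOLLOW(P) ⊇ FOLLOW(H) = {$, else, then}; in H::=else P else then, P is followed by else then with FIRST {else}. Thus FOLLOW(P) = {$, else, int, then}.

{$, else, int, then}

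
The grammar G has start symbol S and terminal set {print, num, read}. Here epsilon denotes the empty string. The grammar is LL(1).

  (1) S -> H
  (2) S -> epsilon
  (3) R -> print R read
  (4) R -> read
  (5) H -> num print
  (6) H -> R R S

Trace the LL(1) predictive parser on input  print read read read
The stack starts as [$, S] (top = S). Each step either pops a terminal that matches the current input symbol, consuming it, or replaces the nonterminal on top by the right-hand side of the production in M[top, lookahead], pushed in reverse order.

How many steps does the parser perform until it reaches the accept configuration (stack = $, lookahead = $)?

      Stack               Input                   Action
   1  $ S                 print read read read $  expand S -> H
   2  $ H                 print read read read $  expand H -> R R S
   3  $ S R R             print read read read $  expand R -> print R read
   4  $ S R read R print  print read read read $  match print
   5  $ S R read R        read read read $        expand R -> read
   6  $ S R read read     read read read $        match read
   7  $ S R read          read read $             match read
   8  $ S R               read $                  expand R -> read
   9  $ S read            read $                  match read
  10  $ S                 $                       expand S -> epsilon
Accept reached after 10 steps.

10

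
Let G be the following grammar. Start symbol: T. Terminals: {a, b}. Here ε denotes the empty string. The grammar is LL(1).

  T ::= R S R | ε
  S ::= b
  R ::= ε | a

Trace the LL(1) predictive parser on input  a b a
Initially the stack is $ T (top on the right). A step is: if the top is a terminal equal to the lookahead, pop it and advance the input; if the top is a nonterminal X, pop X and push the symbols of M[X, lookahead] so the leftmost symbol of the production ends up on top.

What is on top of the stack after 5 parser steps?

R

     Stack    Input    Action
  1  $ T      a b a $  expand T ::= R S R
  2  $ R S R  a b a $  expand R ::= a
  3  $ R S a  a b a $  match a
  4  $ R S    b a $    expand S ::= b
  5  $ R b    b a $    match b
Stack after step 5: $ R (top = R).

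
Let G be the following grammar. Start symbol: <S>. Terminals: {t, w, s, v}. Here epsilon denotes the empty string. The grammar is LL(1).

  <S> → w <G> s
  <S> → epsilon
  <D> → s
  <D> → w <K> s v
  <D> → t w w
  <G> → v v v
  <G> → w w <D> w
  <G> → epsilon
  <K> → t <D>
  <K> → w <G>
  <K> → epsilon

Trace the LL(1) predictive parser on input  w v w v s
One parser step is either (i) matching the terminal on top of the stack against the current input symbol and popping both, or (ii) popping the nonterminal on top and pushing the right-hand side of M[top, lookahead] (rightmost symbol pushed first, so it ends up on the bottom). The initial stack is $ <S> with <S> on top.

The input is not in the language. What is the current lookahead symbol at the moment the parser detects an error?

w

step 1: stack=$ <S>  input=w v w v s $  — expand <S> → w <G> s
step 2: stack=$ s <G> w  input=w v w v s $  — match w
step 3: stack=$ s <G>  input=v w v s $  — expand <G> → v v v
step 4: stack=$ s v v v  input=v w v s $  — match v
step 5: stack=$ s v v  input=w v s $  — error: top is terminal v but lookahead is w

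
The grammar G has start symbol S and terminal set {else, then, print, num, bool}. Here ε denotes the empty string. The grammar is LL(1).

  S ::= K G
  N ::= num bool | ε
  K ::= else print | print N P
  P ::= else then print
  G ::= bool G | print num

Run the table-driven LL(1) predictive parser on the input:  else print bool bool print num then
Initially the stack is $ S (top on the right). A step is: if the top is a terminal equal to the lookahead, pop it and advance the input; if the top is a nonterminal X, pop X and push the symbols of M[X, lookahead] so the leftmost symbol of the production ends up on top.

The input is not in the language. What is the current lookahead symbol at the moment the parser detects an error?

then

step 1: stack=$ S  input=else print bool bool print num then $  — expand S ::= K G
step 2: stack=$ G K  input=else print bool bool print num then $  — expand K ::= else print
step 3: stack=$ G print else  input=else print bool bool print num then $  — match else
step 4: stack=$ G print  input=print bool bool print num then $  — match print
step 5: stack=$ G  input=bool bool print num then $  — expand G ::= bool G
step 6: stack=$ G bool  input=bool bool print num then $  — match bool
step 7: stack=$ G  input=bool print num then $  — expand G ::= bool G
step 8: stack=$ G bool  input=bool print num then $  — match bool
step 9: stack=$ G  input=print num then $  — expand G ::= print num
step 10: stack=$ num print  input=print num then $  — match print
step 11: stack=$ num  input=num then $  — match num
step 12: stack=$  input=then $  — error: stack empty but input remains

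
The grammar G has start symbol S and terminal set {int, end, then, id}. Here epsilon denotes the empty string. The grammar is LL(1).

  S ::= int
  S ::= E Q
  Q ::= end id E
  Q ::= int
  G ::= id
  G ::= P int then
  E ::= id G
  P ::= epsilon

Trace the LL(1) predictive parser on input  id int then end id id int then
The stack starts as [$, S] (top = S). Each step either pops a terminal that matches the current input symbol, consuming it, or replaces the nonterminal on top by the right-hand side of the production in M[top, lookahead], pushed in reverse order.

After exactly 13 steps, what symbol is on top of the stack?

      Stack           Input                             Action
   1  $ S             id int then end id id int then $  expand S ::= E Q
   2  $ Q E           id int then end id id int then $  expand E ::= id G
   3  $ Q G id        id int then end id id int then $  match id
   4  $ Q G           int then end id id int then $     expand G ::= P int then
   5  $ Q then int P  int then end id id int then $     expand P ::= epsilon
   6  $ Q then int    int then end id id int then $     match int
   7  $ Q then        then end id id int then $         match then
   8  $ Q             end id id int then $              expand Q ::= end id E
   9  $ E id end      end id id int then $              match end
  10  $ E id          id id int then $                  match id
  11  $ E             id int then $                     expand E ::= id G
  12  $ G id          id int then $                     match id
  13  $ G             int then $                        expand G ::= P int then
Stack after step 13: $ then int P (top = P).

P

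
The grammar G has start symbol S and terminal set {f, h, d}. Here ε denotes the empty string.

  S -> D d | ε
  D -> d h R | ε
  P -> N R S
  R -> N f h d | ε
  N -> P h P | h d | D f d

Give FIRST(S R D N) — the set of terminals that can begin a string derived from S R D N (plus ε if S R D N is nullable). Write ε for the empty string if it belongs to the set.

{d, f, h}

FIRST(D) = {ε, d}
FIRST(S) = {ε, d}  (via D d)
FIRST(P) = {d, f, h}  (via N R S)
FIRST(N) = {d, f, h}  (via P h P, D f d)
FIRST(R) = {ε, d, f, h}  (via N f h d)
FIRST(S R D N): take FIRST of each symbol in turn, carrying on past any symbol whose FIRST contains ε; result {d, f, h}.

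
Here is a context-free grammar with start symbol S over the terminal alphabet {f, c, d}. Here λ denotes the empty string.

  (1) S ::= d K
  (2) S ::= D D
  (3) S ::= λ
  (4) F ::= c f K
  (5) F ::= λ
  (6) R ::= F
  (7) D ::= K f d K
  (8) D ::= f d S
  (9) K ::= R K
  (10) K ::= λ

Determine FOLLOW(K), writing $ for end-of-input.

{$, c, f}

FIRST(F) = {λ, c}
FIRST(R) = {λ, c}  (via F)
FIRST(K) = {λ, c}  (via R K)
FIRST(D) = {c, f}  (via K f d K)
FIRST(S) = {λ, c, d, f}  (via D D)
FOLLOW(S) includes $ since S is the start symbol.
FOLLOW(S): in D::=f d S, the suffix after S is empty, so FOLLOW(S) ⊇ FOLLOW(D) = {$, c, f}. Thus FOLLOW(S) = {$, c, f}.
FOLLOW(D): in S::=D D (occurrence 1), D is followed by D with FIRST {c, f}; in S::=D D (occurrence 2), the suffix after D is empty, so FOLLOW(D) ⊇ FOLLOW(S) = {$, c, f}. Thus FOLLOW(D) = {$, c, f}.
FOLLOW(F): in R::=F, the suffix after F is empty, so FOLLOW(F) ⊇ FOLLOW(R) = {$, c, f}. Thus FOLLOW(F) = {$, c, f}.
FOLLOW(K): in S::=d K, the suffix after K is empty, so FOLLOW(K) ⊇ FOLLOW(S) = {$, c, f}; in F::=c f K, the suffix after K is empty, so FOLLOW(K) ⊇ FOLLOW(F) = {$, c, f}; in D::=K f d K (occurrence 1), K is followed by f d K with FIRST {f}; in D::=K f d K (occurrence 2), the suffix after K is empty, so FOLLOW(K) ⊇ FOLLOW(D) = {$, c, f}; in K::=R K, the suffix after K is empty (adds nothing new). Thus FOLLOW(K) = {$, c, f}.
FOLLOW(R): in K::=R K, R is followed by K with FIRST {λ, c}; in K::=R K, the suffix after R is nullable, so FOLLOW(R) ⊇ FOLLOW(K) = {$, c, f}. Thus FOLLOW(R) = {$, c, f}.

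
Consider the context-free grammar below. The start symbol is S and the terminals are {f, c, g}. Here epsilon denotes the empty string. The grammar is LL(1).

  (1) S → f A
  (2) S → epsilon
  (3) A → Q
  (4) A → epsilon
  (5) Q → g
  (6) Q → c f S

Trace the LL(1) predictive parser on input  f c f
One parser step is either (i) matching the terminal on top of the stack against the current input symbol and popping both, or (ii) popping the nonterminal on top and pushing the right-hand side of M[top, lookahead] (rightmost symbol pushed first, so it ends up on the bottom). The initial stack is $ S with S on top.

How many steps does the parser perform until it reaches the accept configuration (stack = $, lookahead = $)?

step 1: stack=$ S  input=f c f $  — expand S → f A
step 2: stack=$ A f  input=f c f $  — match f
step 3: stack=$ A  input=c f $  — expand A → Q
step 4: stack=$ Q  input=c f $  — expand Q → c f S
step 5: stack=$ S f c  input=c f $  — match c
step 6: stack=$ S f  input=f $  — match f
step 7: stack=$ S  input=$  — expand S → epsilon
Accept reached after 7 steps.

7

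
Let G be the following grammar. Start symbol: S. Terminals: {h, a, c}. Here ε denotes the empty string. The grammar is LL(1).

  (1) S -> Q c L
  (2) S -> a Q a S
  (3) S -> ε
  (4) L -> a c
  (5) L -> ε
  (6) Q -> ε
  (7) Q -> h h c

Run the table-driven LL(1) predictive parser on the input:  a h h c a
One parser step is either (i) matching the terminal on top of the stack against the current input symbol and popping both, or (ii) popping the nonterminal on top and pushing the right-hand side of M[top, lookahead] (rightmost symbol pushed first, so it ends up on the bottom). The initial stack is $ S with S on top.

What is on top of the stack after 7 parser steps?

S

     Stack        Input        Action
  1  $ S          a h h c a $  expand S -> a Q a S
  2  $ S a Q a    a h h c a $  match a
  3  $ S a Q      h h c a $    expand Q -> h h c
  4  $ S a c h h  h h c a $    match h
  5  $ S a c h    h c a $      match h
  6  $ S a c      c a $        match c
  7  $ S a        a $          match a
Stack after step 7: $ S (top = S).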